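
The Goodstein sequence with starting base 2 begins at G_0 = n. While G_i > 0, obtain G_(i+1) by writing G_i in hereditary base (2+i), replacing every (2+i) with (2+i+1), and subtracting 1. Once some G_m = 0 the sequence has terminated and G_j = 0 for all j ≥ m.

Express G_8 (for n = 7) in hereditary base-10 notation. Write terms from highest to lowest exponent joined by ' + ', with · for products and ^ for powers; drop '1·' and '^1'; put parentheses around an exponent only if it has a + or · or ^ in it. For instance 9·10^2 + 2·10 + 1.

7 —HB2→ 2^2 + 2 + 1 —bump→ 3^3 + 3 + 1 = 31 —(−1)→ 30
30 —HB3→ 3^3 + 3 —bump→ 4^4 + 4 = 260 —(−1)→ 259
259 —HB4→ 4^4 + 3 —bump→ 5^5 + 3 = 3128 —(−1)→ 3127
3127 —HB5→ 5^5 + 2 —bump→ 6^6 + 2 = 46658 —(−1)→ 46657
46657 —HB6→ 6^6 + 1 —bump→ 7^7 + 1 = 823544 —(−1)→ 823543
823543 —HB7→ 7^7 —bump→ 8^8 = 16777216 —(−1)→ 16777215
16777215 —HB8→ 7·8^7 + 7·8^6 + 7·8^5 + 7·8^4 + 7·8^3 + 7·8^2 + 7·8 + 7 —bump→ 7·9^7 + 7·9^6 + 7·9^5 + 7·9^4 + 7·9^3 + 7·9^2 + 7·9 + 7 = 37665880 —(−1)→ 37665879
37665879 —HB9→ 7·9^7 + 7·9^6 + 7·9^5 + 7·9^4 + 7·9^3 + 7·9^2 + 7·9 + 6 —bump→ 7·10^7 + 7·10^6 + 7·10^5 + 7·10^4 + 7·10^3 + 7·10^2 + 7·10 + 6 = 77777776 —(−1)→ 77777775
77777775 —HB10→ 7·10^7 + 7·10^6 + 7·10^5 + 7·10^4 + 7·10^3 + 7·10^2 + 7·10 + 5 —bump→ 7·11^7 + 7·11^6 + 7·11^5 + 7·11^4 + 7·11^3 + 7·11^2 + 7·11 + 5 = 150051214 —(−1)→ 150051213

7·10^7 + 7·10^6 + 7·10^5 + 7·10^4 + 7·10^3 + 7·10^2 + 7·10 + 5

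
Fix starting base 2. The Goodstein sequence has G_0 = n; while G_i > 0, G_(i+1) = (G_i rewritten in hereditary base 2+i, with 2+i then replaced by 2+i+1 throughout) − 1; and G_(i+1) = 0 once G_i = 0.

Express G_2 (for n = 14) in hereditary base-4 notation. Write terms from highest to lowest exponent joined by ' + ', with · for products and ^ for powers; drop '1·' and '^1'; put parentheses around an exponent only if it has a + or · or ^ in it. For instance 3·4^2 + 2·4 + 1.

G_0 = 14. HB_2(14) = 2^(2 + 1) + 2^2 + 2. Bump = 111. G_1 = 110.
G_1 = 110. HB_3(110) = 3^(3 + 1) + 3^3 + 2. Bump = 1282. G_2 = 1281.
G_2 = 1281. HB_4(1281) = 4^(4 + 1) + 4^4 + 1. Bump = 18751. G_3 = 18750.

4^(4 + 1) + 4^4 + 1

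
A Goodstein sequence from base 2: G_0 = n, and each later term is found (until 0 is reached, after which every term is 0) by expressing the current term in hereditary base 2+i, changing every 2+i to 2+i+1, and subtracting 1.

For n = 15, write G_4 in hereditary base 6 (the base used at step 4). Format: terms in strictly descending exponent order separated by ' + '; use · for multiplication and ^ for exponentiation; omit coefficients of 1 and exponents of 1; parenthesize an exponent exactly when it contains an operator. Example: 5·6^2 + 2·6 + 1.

6^(6 + 1) + 6^6 + 1

i=0: 15 = 2^(2 + 1) + 2^2 + 2 + 1 (b=2); 2→3: 3^(3 + 1) + 3^3 + 3 + 1 = 112; 112−1 = 111
i=1: 111 = 3^(3 + 1) + 3^3 + 3 (b=3); 3→4: 4^(4 + 1) + 4^4 + 4 = 1284; 1284−1 = 1283
i=2: 1283 = 4^(4 + 1) + 4^4 + 3 (b=4); 4→5: 5^(5 + 1) + 5^5 + 3 = 18753; 18753−1 = 18752
i=3: 18752 = 5^(5 + 1) + 5^5 + 2 (b=5); 5→6: 6^(6 + 1) + 6^6 + 2 = 326594; 326594−1 = 326593
i=4: 326593 = 6^(6 + 1) + 6^6 + 1 (b=6); 6→7: 7^(7 + 1) + 7^7 + 1 = 6588345; 6588345−1 = 6588344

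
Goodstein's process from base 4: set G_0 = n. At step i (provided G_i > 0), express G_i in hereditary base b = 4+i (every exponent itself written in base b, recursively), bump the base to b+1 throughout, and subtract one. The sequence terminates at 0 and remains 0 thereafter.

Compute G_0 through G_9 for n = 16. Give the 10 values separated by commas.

i=0: 16 = 4^2 (b=4); 4→5: 5^2 = 25; 25−1 = 24
i=1: 24 = 4·5 + 4 (b=5); 5→6: 4·6 + 4 = 28; 28−1 = 27
i=2: 27 = 4·6 + 3 (b=6); 6→7: 4·7 + 3 = 31; 31−1 = 30
i=3: 30 = 4·7 + 2 (b=7); 7→8: 4·8 + 2 = 34; 34−1 = 33
i=4: 33 = 4·8 + 1 (b=8); 8→9: 4·9 + 1 = 37; 37−1 = 36
i=5: 36 = 4·9 (b=9); 9→10: 4·10 = 40; 40−1 = 39
i=6: 39 = 3·10 + 9 (b=10); 10→11: 3·11 + 9 = 42; 42−1 = 41
i=7: 41 = 3·11 + 8 (b=11); 11→12: 3·12 + 8 = 44; 44−1 = 43
i=8: 43 = 3·12 + 7 (b=12); 12→13: 3·13 + 7 = 46; 46−1 = 45

16, 24, 27, 30, 33, 36, 39, 41, 43, 45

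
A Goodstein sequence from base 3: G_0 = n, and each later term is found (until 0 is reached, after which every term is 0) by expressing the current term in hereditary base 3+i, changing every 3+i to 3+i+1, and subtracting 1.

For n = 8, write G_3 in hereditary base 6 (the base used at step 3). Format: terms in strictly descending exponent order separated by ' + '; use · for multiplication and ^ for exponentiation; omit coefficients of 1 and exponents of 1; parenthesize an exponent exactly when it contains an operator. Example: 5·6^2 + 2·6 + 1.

8 —HB3→ 2·3 + 2 —bump→ 2·4 + 2 = 10 —(−1)→ 9
9 —HB4→ 2·4 + 1 —bump→ 2·5 + 1 = 11 —(−1)→ 10
10 —HB5→ 2·5 —bump→ 2·6 = 12 —(−1)→ 11
11 —HB6→ 6 + 5 —bump→ 7 + 5 = 12 —(−1)→ 11

6 + 5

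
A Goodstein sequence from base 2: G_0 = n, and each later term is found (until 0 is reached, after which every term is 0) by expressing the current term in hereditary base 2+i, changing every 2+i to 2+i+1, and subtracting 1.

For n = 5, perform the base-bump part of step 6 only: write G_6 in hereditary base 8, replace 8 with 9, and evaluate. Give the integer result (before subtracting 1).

step 0: 5 = 2^2 + 1; sub 3 for 2: 3^3 + 1; = 28; G_1 = 28−1 = 27
step 1: 27 = 3^3; sub 4 for 3: 4^4; = 256; G_2 = 256−1 = 255
step 2: 255 = 3·4^3 + 3·4^2 + 3·4 + 3; sub 5 for 4: 3·5^3 + 3·5^2 + 3·5 + 3; = 468; G_3 = 468−1 = 467
step 3: 467 = 3·5^3 + 3·5^2 + 3·5 + 2; sub 6 for 5: 3·6^3 + 3·6^2 + 3·6 + 2; = 776; G_4 = 776−1 = 775
step 4: 775 = 3·6^3 + 3·6^2 + 3·6 + 1; sub 7 for 6: 3·7^3 + 3·7^2 + 3·7 + 1; = 1198; G_5 = 1198−1 = 1197
step 5: 1197 = 3·7^3 + 3·7^2 + 3·7; sub 8 for 7: 3·8^3 + 3·8^2 + 3·8; = 1752; G_6 = 1752−1 = 1751

2455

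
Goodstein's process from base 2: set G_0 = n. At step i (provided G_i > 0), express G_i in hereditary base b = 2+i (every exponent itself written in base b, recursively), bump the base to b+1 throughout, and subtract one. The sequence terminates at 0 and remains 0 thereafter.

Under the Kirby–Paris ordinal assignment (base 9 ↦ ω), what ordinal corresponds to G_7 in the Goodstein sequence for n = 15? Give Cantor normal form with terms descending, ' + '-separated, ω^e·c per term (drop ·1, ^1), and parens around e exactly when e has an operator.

ω^(ω + 1) + ω^7·7 + ω^6·7 + ω^5·7 + ω^4·7 + ω^3·7 + ω^2·7 + ω·7 + 6

G_0=15  [base 2] 2^(2 + 1) + 2^2 + 2 + 1  →[2↦3]→  3^(3 + 1) + 3^3 + 3 + 1 = 112  −1 ⇒ G_1=111
G_1=111  [base 3] 3^(3 + 1) + 3^3 + 3  →[3↦4]→  4^(4 + 1) + 4^4 + 4 = 1284  −1 ⇒ G_2=1283
G_2=1283  [base 4] 4^(4 + 1) + 4^4 + 3  →[4↦5]→  5^(5 + 1) + 5^5 + 3 = 18753  −1 ⇒ G_3=18752
G_3=18752  [base 5] 5^(5 + 1) + 5^5 + 2  →[5↦6]→  6^(6 + 1) + 6^6 + 2 = 326594  −1 ⇒ G_4=326593
G_4=326593  [base 6] 6^(6 + 1) + 6^6 + 1  →[6↦7]→  7^(7 + 1) + 7^7 + 1 = 6588345  −1 ⇒ G_5=6588344
G_5=6588344  [base 7] 7^(7 + 1) + 7^7  →[7↦8]→  8^(8 + 1) + 8^8 = 150994944  −1 ⇒ G_6=150994943
G_6=150994943  [base 8] 8^(8 + 1) + 7·8^7 + 7·8^6 + 7·8^5 + 7·8^4 + 7·8^3 + 7·8^2 + 7·8 + 7  →[8↦9]→  9^(9 + 1) + 7·9^7 + 7·9^6 + 7·9^5 + 7·9^4 + 7·9^3 + 7·9^2 + 7·9 + 7 = 3524450281  −1 ⇒ G_7=3524450280
G_7=3524450280  [base 9] 9^(9 + 1) + 7·9^7 + 7·9^6 + 7·9^5 + 7·9^4 + 7·9^3 + 7·9^2 + 7·9 + 6  →[9↦10]→  10^(10 + 1) + 7·10^7 + 7·10^6 + 7·10^5 + 7·10^4 + 7·10^3 + 7·10^2 + 7·10 + 6 = 100077777776  −1 ⇒ G_8=100077777775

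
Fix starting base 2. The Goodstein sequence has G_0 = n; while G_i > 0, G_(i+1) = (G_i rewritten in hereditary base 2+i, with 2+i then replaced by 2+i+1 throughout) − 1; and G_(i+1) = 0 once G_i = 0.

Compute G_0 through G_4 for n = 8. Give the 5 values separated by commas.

8, 80, 553, 6310, 93395

G_0 = 8. HB_2(8) = 2^(2 + 1). Bump = 81. G_1 = 80.
G_1 = 80. HB_3(80) = 2·3^3 + 2·3^2 + 2·3 + 2. Bump = 554. G_2 = 553.
G_2 = 553. HB_4(553) = 2·4^4 + 2·4^2 + 2·4 + 1. Bump = 6311. G_3 = 6310.
G_3 = 6310. HB_5(6310) = 2·5^5 + 2·5^2 + 2·5. Bump = 93396. G_4 = 93395.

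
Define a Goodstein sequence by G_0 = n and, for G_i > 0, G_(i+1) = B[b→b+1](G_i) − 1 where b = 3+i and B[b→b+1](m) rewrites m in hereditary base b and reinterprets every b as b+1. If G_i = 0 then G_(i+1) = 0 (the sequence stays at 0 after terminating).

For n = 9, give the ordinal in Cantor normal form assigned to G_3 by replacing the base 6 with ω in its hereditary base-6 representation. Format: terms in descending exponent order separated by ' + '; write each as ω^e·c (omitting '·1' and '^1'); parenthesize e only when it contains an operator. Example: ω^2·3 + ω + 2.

G_0=9  [base 3] 3^2  →[3↦4]→  4^2 = 16  −1 ⇒ G_1=15
G_1=15  [base 4] 3·4 + 3  →[4↦5]→  3·5 + 3 = 18  −1 ⇒ G_2=17
G_2=17  [base 5] 3·5 + 2  →[5↦6]→  3·6 + 2 = 20  −1 ⇒ G_3=19

ω·3 + 1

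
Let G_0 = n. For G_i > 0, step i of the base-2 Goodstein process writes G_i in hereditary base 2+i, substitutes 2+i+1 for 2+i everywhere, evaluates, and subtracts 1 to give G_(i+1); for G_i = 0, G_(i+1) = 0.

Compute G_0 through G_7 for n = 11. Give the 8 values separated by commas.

11, 84, 1027, 15627, 279937, 5764801, 134217727, 2749609302

i=0: 11 = 2^(2 + 1) + 2 + 1 (b=2); 2→3: 3^(3 + 1) + 3 + 1 = 85; 85−1 = 84
i=1: 84 = 3^(3 + 1) + 3 (b=3); 3→4: 4^(4 + 1) + 4 = 1028; 1028−1 = 1027
i=2: 1027 = 4^(4 + 1) + 3 (b=4); 4→5: 5^(5 + 1) + 3 = 15628; 15628−1 = 15627
i=3: 15627 = 5^(5 + 1) + 2 (b=5); 5→6: 6^(6 + 1) + 2 = 279938; 279938−1 = 279937
i=4: 279937 = 6^(6 + 1) + 1 (b=6); 6→7: 7^(7 + 1) + 1 = 5764802; 5764802−1 = 5764801
i=5: 5764801 = 7^(7 + 1) (b=7); 7→8: 8^(8 + 1) = 134217728; 134217728−1 = 134217727
i=6: 134217727 = 7·8^8 + 7·8^7 + 7·8^6 + 7·8^5 + 7·8^4 + 7·8^3 + 7·8^2 + 7·8 + 7 (b=8); 8→9: 7·9^9 + 7·9^7 + 7·9^6 + 7·9^5 + 7·9^4 + 7·9^3 + 7·9^2 + 7·9 + 7 = 2749609303; 2749609303−1 = 2749609302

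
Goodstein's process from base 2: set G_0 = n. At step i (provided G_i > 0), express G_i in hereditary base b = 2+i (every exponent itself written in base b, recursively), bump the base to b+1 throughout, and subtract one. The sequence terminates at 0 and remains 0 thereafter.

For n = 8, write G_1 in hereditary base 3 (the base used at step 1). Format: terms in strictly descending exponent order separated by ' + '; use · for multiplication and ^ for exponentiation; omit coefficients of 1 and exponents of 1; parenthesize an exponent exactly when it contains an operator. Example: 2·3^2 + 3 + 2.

2·3^3 + 2·3^2 + 2·3 + 2

[0] 8 ≡ 2^(2 + 1) (base 2). Lift 3: 81. −1: 80.
[1] 80 ≡ 2·3^3 + 2·3^2 + 2·3 + 2 (base 3). Lift 4: 554. −1: 553.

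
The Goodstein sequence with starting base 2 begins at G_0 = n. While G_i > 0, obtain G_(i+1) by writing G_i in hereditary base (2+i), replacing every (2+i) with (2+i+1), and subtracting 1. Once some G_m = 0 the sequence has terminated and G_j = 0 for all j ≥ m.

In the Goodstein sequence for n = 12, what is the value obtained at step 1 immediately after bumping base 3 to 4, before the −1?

base 2: 12 = 2^(2 + 1) + 2^2; at 3: 3^(3 + 1) + 3^3 = 108; next = 107
base 3: 107 = 3^(3 + 1) + 2·3^2 + 2·3 + 2; at 4: 4^(4 + 1) + 2·4^2 + 2·4 + 2 = 1066; next = 1065

1066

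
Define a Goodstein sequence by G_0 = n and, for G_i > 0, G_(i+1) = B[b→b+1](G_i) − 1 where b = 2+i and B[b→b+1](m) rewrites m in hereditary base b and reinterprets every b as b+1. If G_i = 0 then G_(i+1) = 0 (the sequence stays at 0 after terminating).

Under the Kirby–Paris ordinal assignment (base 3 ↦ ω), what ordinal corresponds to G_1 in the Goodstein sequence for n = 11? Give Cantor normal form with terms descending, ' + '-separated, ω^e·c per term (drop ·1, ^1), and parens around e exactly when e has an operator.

step 0: 11 = 2^(2 + 1) + 2 + 1; sub 3 for 2: 3^(3 + 1) + 3 + 1; = 85; G_1 = 85−1 = 84
step 1: 84 = 3^(3 + 1) + 3; sub 4 for 3: 4^(4 + 1) + 4; = 1028; G_2 = 1028−1 = 1027

ω^(ω + 1) + ω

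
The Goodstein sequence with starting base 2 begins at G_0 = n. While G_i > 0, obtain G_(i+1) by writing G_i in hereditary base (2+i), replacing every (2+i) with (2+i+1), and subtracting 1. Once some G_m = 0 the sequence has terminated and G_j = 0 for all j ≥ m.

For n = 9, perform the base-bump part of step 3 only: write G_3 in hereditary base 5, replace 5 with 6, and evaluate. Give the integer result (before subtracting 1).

140744

9 —HB2→ 2^(2 + 1) + 1 —bump→ 3^(3 + 1) + 1 = 82 —(−1)→ 81
81 —HB3→ 3^(3 + 1) —bump→ 4^(4 + 1) = 1024 —(−1)→ 1023
1023 —HB4→ 3·4^4 + 3·4^3 + 3·4^2 + 3·4 + 3 —bump→ 3·5^5 + 3·5^3 + 3·5^2 + 3·5 + 3 = 9843 —(−1)→ 9842
9842 —HB5→ 3·5^5 + 3·5^3 + 3·5^2 + 3·5 + 2 —bump→ 3·6^6 + 3·6^3 + 3·6^2 + 3·6 + 2 = 140744 —(−1)→ 140743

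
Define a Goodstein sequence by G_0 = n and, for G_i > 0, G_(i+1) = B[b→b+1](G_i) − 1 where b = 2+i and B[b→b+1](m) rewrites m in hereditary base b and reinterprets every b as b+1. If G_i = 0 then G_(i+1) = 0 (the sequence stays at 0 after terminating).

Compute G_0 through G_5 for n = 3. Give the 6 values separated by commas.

base 2: 3 = 2 + 1; at 3: 3 + 1 = 4; next = 3
base 3: 3 = 3; at 4: 4 = 4; next = 3
base 4: 3 = 3; at 5: 3 = 3; next = 2
base 5: 2 = 2; at 6: 2 = 2; next = 1
base 6: 1 = 1; at 7: 1 = 1; next = 0

3, 3, 3, 2, 1, 0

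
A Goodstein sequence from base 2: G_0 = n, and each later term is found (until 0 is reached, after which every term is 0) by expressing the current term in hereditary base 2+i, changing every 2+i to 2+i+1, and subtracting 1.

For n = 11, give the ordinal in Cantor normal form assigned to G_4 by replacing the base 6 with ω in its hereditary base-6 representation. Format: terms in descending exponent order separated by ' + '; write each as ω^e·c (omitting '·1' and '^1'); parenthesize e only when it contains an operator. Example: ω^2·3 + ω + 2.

11 —HB2→ 2^(2 + 1) + 2 + 1 —bump→ 3^(3 + 1) + 3 + 1 = 85 —(−1)→ 84
84 —HB3→ 3^(3 + 1) + 3 —bump→ 4^(4 + 1) + 4 = 1028 —(−1)→ 1027
1027 —HB4→ 4^(4 + 1) + 3 —bump→ 5^(5 + 1) + 3 = 15628 —(−1)→ 15627
15627 —HB5→ 5^(5 + 1) + 2 —bump→ 6^(6 + 1) + 2 = 279938 —(−1)→ 279937
279937 —HB6→ 6^(6 + 1) + 1 —bump→ 7^(7 + 1) + 1 = 5764802 —(−1)→ 5764801

ω^(ω + 1) + 1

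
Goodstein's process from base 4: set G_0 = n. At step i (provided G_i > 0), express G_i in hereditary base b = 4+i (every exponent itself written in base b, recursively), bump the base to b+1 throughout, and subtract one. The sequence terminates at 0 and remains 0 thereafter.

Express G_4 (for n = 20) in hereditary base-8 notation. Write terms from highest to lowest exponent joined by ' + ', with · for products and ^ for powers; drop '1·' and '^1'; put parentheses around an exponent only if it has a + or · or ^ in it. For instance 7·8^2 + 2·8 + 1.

8^2 + 1

i=0: 20 = 4^2 + 4 (b=4); 4→5: 5^2 + 5 = 30; 30−1 = 29
i=1: 29 = 5^2 + 4 (b=5); 5→6: 6^2 + 4 = 40; 40−1 = 39
i=2: 39 = 6^2 + 3 (b=6); 6→7: 7^2 + 3 = 52; 52−1 = 51
i=3: 51 = 7^2 + 2 (b=7); 7→8: 8^2 + 2 = 66; 66−1 = 65
i=4: 65 = 8^2 + 1 (b=8); 8→9: 9^2 + 1 = 82; 82−1 = 81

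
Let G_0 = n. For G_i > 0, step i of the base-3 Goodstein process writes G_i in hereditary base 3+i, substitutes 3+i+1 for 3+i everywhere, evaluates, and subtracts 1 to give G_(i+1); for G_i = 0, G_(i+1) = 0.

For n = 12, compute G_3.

37

12 —HB3→ 3^2 + 3 —bump→ 4^2 + 4 = 20 —(−1)→ 19
19 —HB4→ 4^2 + 3 —bump→ 5^2 + 3 = 28 —(−1)→ 27
27 —HB5→ 5^2 + 2 —bump→ 6^2 + 2 = 38 —(−1)→ 37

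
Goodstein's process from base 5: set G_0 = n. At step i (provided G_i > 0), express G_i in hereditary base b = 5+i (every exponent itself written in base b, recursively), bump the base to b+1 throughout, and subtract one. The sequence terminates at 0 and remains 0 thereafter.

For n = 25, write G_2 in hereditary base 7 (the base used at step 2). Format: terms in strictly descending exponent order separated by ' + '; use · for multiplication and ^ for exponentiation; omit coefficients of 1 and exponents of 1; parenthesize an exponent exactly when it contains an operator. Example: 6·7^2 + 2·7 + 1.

5·7 + 4

[0] 25 ≡ 5^2 (base 5). Lift 6: 36. −1: 35.
[1] 35 ≡ 5·6 + 5 (base 6). Lift 7: 40. −1: 39.
[2] 39 ≡ 5·7 + 4 (base 7). Lift 8: 44. −1: 43.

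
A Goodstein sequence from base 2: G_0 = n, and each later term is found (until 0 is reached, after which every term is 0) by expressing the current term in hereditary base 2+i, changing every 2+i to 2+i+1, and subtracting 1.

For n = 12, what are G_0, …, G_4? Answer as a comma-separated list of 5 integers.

12, 107, 1065, 15685, 280019

(0) 12|_2 = 2^(2 + 1) + 2^2 ↦ 3^(3 + 1) + 3^3|_3 = 108 ⇒ 107
(1) 107|_3 = 3^(3 + 1) + 2·3^2 + 2·3 + 2 ↦ 4^(4 + 1) + 2·4^2 + 2·4 + 2|_4 = 1066 ⇒ 1065
(2) 1065|_4 = 4^(4 + 1) + 2·4^2 + 2·4 + 1 ↦ 5^(5 + 1) + 2·5^2 + 2·5 + 1|_5 = 15686 ⇒ 15685
(3) 15685|_5 = 5^(5 + 1) + 2·5^2 + 2·5 ↦ 6^(6 + 1) + 2·6^2 + 2·6|_6 = 280020 ⇒ 280019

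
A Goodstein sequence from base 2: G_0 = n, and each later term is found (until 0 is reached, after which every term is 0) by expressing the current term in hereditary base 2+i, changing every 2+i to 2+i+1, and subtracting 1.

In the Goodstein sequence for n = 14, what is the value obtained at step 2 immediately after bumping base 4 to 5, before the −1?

i=0: 14 = 2^(2 + 1) + 2^2 + 2 (b=2); 2→3: 3^(3 + 1) + 3^3 + 3 = 111; 111−1 = 110
i=1: 110 = 3^(3 + 1) + 3^3 + 2 (b=3); 3→4: 4^(4 + 1) + 4^4 + 2 = 1282; 1282−1 = 1281

18751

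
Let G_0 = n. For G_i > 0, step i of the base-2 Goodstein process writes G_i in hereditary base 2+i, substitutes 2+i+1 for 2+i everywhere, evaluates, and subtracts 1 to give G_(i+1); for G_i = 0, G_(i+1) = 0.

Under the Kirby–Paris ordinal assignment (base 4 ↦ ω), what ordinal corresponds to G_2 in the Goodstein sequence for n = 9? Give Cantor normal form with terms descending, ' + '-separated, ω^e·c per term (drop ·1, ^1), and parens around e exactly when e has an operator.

ω^ω·3 + ω^3·3 + ω^2·3 + ω·3 + 3

(0) 9|_2 = 2^(2 + 1) + 1 ↦ 3^(3 + 1) + 1|_3 = 82 ⇒ 81
(1) 81|_3 = 3^(3 + 1) ↦ 4^(4 + 1)|_4 = 1024 ⇒ 1023
(2) 1023|_4 = 3·4^4 + 3·4^3 + 3·4^2 + 3·4 + 3 ↦ 3·5^5 + 3·5^3 + 3·5^2 + 3·5 + 3|_5 = 9843 ⇒ 9842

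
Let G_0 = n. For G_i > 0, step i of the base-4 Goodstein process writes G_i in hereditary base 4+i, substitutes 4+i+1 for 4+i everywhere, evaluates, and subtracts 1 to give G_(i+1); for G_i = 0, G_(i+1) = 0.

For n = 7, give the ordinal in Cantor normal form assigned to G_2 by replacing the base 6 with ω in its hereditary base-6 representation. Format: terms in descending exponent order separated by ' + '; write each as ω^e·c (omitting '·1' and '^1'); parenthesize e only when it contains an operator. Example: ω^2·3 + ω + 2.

ω + 1

[0] 7 ≡ 4 + 3 (base 4). Lift 5: 8. −1: 7.
[1] 7 ≡ 5 + 2 (base 5). Lift 6: 8. −1: 7.
[2] 7 ≡ 6 + 1 (base 6). Lift 7: 8. −1: 7.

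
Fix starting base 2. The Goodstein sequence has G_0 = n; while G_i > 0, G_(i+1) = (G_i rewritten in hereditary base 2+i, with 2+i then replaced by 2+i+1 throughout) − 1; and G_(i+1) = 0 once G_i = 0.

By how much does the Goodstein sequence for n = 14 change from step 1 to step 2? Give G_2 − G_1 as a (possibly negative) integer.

i=0: 14 = 2^(2 + 1) + 2^2 + 2 (b=2); 2→3: 3^(3 + 1) + 3^3 + 3 = 111; 111−1 = 110
i=1: 110 = 3^(3 + 1) + 3^3 + 2 (b=3); 3→4: 4^(4 + 1) + 4^4 + 2 = 1282; 1282−1 = 1281

1171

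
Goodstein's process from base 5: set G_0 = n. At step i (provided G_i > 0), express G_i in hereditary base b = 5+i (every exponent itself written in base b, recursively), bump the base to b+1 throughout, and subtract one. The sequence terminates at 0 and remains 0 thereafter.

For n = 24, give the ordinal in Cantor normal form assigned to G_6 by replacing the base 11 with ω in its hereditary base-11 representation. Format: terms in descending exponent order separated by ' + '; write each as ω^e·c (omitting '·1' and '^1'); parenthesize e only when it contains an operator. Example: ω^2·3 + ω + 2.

i=0: 24 = 4·5 + 4 (b=5); 5→6: 4·6 + 4 = 28; 28−1 = 27
i=1: 27 = 4·6 + 3 (b=6); 6→7: 4·7 + 3 = 31; 31−1 = 30
i=2: 30 = 4·7 + 2 (b=7); 7→8: 4·8 + 2 = 34; 34−1 = 33
i=3: 33 = 4·8 + 1 (b=8); 8→9: 4·9 + 1 = 37; 37−1 = 36
i=4: 36 = 4·9 (b=9); 9→10: 4·10 = 40; 40−1 = 39
i=5: 39 = 3·10 + 9 (b=10); 10→11: 3·11 + 9 = 42; 42−1 = 41
i=6: 41 = 3·11 + 8 (b=11); 11→12: 3·12 + 8 = 44; 44−1 = 43

ω·3 + 8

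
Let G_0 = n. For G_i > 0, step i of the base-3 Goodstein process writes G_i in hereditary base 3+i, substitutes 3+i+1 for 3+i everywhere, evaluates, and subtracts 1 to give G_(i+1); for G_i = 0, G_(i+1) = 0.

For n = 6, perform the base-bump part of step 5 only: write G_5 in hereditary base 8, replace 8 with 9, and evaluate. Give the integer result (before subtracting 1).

6 —HB3→ 2·3 —bump→ 2·4 = 8 —(−1)→ 7
7 —HB4→ 4 + 3 —bump→ 5 + 3 = 8 —(−1)→ 7
7 —HB5→ 5 + 2 —bump→ 6 + 2 = 8 —(−1)→ 7
7 —HB6→ 6 + 1 —bump→ 7 + 1 = 8 —(−1)→ 7
7 —HB7→ 7 —bump→ 8 = 8 —(−1)→ 7
7 —HB8→ 7 —bump→ 7 = 7 —(−1)→ 6

7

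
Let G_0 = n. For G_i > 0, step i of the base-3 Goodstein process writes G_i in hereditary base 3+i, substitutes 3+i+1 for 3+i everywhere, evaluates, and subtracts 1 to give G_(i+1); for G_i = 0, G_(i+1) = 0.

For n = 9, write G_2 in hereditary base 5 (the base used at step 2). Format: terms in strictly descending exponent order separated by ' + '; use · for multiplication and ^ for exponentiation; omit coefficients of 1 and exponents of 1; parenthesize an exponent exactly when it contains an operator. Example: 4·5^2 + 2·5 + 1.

3·5 + 2

(0) 9|_3 = 3^2 ↦ 4^2|_4 = 16 ⇒ 15
(1) 15|_4 = 3·4 + 3 ↦ 3·5 + 3|_5 = 18 ⇒ 17
(2) 17|_5 = 3·5 + 2 ↦ 3·6 + 2|_6 = 20 ⇒ 19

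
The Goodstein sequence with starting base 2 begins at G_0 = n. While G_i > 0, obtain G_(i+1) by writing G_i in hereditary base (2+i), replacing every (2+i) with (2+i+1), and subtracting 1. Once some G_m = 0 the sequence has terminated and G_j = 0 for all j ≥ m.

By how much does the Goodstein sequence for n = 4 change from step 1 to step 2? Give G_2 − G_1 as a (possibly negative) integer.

15

base 2: 4 = 2^2; at 3: 3^3 = 27; next = 26
base 3: 26 = 2·3^2 + 2·3 + 2; at 4: 2·4^2 + 2·4 + 2 = 42; next = 41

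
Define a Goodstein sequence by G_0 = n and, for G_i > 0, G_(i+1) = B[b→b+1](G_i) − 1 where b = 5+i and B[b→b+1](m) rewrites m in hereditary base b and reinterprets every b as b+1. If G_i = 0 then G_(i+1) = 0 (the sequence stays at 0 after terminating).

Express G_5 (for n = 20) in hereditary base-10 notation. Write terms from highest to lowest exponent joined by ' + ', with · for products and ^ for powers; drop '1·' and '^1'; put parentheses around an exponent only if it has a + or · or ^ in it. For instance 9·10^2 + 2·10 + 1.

step 0: 20 = 4·5; sub 6 for 5: 4·6; = 24; G_1 = 24−1 = 23
step 1: 23 = 3·6 + 5; sub 7 for 6: 3·7 + 5; = 26; G_2 = 26−1 = 25
step 2: 25 = 3·7 + 4; sub 8 for 7: 3·8 + 4; = 28; G_3 = 28−1 = 27
step 3: 27 = 3·8 + 3; sub 9 for 8: 3·9 + 3; = 30; G_4 = 30−1 = 29
step 4: 29 = 3·9 + 2; sub 10 for 9: 3·10 + 2; = 32; G_5 = 32−1 = 31
step 5: 31 = 3·10 + 1; sub 11 for 10: 3·11 + 1; = 34; G_6 = 34−1 = 33

3·10 + 1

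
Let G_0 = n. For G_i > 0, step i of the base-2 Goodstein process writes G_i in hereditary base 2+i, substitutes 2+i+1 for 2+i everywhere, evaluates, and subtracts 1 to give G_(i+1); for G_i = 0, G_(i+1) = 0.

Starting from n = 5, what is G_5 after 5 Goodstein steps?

1197

step 0: 5 = 2^2 + 1; sub 3 for 2: 3^3 + 1; = 28; G_1 = 28−1 = 27
step 1: 27 = 3^3; sub 4 for 3: 4^4; = 256; G_2 = 256−1 = 255
step 2: 255 = 3·4^3 + 3·4^2 + 3·4 + 3; sub 5 for 4: 3·5^3 + 3·5^2 + 3·5 + 3; = 468; G_3 = 468−1 = 467
step 3: 467 = 3·5^3 + 3·5^2 + 3·5 + 2; sub 6 for 5: 3·6^3 + 3·6^2 + 3·6 + 2; = 776; G_4 = 776−1 = 775
step 4: 775 = 3·6^3 + 3·6^2 + 3·6 + 1; sub 7 for 6: 3·7^3 + 3·7^2 + 3·7 + 1; = 1198; G_5 = 1198−1 = 1197
step 5: 1197 = 3·7^3 + 3·7^2 + 3·7; sub 8 for 7: 3·8^3 + 3·8^2 + 3·8; = 1752; G_6 = 1752−1 = 1751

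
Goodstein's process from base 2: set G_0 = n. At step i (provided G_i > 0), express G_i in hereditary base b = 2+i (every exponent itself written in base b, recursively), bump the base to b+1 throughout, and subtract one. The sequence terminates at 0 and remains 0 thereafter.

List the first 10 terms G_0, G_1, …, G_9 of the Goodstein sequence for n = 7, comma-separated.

7, 30, 259, 3127, 46657, 823543, 16777215, 37665879, 77777775, 150051213

base 2: 7 = 2^2 + 2 + 1; at 3: 3^3 + 3 + 1 = 31; next = 30
base 3: 30 = 3^3 + 3; at 4: 4^4 + 4 = 260; next = 259
base 4: 259 = 4^4 + 3; at 5: 5^5 + 3 = 3128; next = 3127
base 5: 3127 = 5^5 + 2; at 6: 6^6 + 2 = 46658; next = 46657
base 6: 46657 = 6^6 + 1; at 7: 7^7 + 1 = 823544; next = 823543
base 7: 823543 = 7^7; at 8: 8^8 = 16777216; next = 16777215
base 8: 16777215 = 7·8^7 + 7·8^6 + 7·8^5 + 7·8^4 + 7·8^3 + 7·8^2 + 7·8 + 7; at 9: 7·9^7 + 7·9^6 + 7·9^5 + 7·9^4 + 7·9^3 + 7·9^2 + 7·9 + 7 = 37665880; next = 37665879
base 9: 37665879 = 7·9^7 + 7·9^6 + 7·9^5 + 7·9^4 + 7·9^3 + 7·9^2 + 7·9 + 6; at 10: 7·10^7 + 7·10^6 + 7·10^5 + 7·10^4 + 7·10^3 + 7·10^2 + 7·10 + 6 = 77777776; next = 77777775
base 10: 77777775 = 7·10^7 + 7·10^6 + 7·10^5 + 7·10^4 + 7·10^3 + 7·10^2 + 7·10 + 5; at 11: 7·11^7 + 7·11^6 + 7·11^5 + 7·11^4 + 7·11^3 + 7·11^2 + 7·11 + 5 = 150051214; next = 150051213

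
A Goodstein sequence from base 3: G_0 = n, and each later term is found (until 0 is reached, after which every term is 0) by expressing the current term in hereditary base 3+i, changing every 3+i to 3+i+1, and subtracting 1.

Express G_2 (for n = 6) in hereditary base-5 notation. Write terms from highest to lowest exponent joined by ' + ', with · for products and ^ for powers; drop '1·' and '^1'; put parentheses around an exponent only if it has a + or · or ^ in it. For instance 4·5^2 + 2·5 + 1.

5 + 2

G_0 = 6. HB_3(6) = 2·3. Bump = 8. G_1 = 7.
G_1 = 7. HB_4(7) = 4 + 3. Bump = 8. G_2 = 7.
G_2 = 7. HB_5(7) = 5 + 2. Bump = 8. G_3 = 7.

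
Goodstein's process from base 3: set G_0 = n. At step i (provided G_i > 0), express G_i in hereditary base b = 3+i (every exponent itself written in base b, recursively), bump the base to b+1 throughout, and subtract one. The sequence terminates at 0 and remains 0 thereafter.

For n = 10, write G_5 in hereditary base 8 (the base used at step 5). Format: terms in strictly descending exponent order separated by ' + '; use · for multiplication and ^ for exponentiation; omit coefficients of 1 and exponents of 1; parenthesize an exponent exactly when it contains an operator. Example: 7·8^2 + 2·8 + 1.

base 3: 10 = 3^2 + 1; at 4: 4^2 + 1 = 17; next = 16
base 4: 16 = 4^2; at 5: 5^2 = 25; next = 24
base 5: 24 = 4·5 + 4; at 6: 4·6 + 4 = 28; next = 27
base 6: 27 = 4·6 + 3; at 7: 4·7 + 3 = 31; next = 30
base 7: 30 = 4·7 + 2; at 8: 4·8 + 2 = 34; next = 33
base 8: 33 = 4·8 + 1; at 9: 4·9 + 1 = 37; next = 36

4·8 + 1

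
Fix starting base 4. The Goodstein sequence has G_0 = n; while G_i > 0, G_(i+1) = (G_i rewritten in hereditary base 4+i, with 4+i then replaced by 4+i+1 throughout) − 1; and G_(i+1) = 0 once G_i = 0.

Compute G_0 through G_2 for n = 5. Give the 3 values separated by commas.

5 —HB4→ 4 + 1 —bump→ 5 + 1 = 6 —(−1)→ 5
5 —HB5→ 5 —bump→ 6 = 6 —(−1)→ 5

5, 5, 5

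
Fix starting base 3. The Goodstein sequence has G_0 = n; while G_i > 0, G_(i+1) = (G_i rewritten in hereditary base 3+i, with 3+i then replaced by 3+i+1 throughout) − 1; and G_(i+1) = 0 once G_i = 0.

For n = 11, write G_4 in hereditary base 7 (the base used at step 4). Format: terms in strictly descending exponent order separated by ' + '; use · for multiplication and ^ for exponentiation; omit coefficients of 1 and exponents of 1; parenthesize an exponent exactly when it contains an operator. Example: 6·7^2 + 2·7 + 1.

5·7 + 4

11 —HB3→ 3^2 + 2 —bump→ 4^2 + 2 = 18 —(−1)→ 17
17 —HB4→ 4^2 + 1 —bump→ 5^2 + 1 = 26 —(−1)→ 25
25 —HB5→ 5^2 —bump→ 6^2 = 36 —(−1)→ 35
35 —HB6→ 5·6 + 5 —bump→ 5·7 + 5 = 40 —(−1)→ 39
39 —HB7→ 5·7 + 4 —bump→ 5·8 + 4 = 44 —(−1)→ 43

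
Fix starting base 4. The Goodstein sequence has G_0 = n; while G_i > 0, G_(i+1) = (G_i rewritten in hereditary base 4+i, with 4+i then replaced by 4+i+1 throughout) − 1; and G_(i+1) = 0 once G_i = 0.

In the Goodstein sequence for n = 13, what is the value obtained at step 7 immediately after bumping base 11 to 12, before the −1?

24

[0] 13 ≡ 3·4 + 1 (base 4). Lift 5: 16. −1: 15.
[1] 15 ≡ 3·5 (base 5). Lift 6: 18. −1: 17.
[2] 17 ≡ 2·6 + 5 (base 6). Lift 7: 19. −1: 18.
[3] 18 ≡ 2·7 + 4 (base 7). Lift 8: 20. −1: 19.
[4] 19 ≡ 2·8 + 3 (base 8). Lift 9: 21. −1: 20.
[5] 20 ≡ 2·9 + 2 (base 9). Lift 10: 22. −1: 21.
[6] 21 ≡ 2·10 + 1 (base 10). Lift 11: 23. −1: 22.
[7] 22 ≡ 2·11 (base 11). Lift 12: 24. −1: 23.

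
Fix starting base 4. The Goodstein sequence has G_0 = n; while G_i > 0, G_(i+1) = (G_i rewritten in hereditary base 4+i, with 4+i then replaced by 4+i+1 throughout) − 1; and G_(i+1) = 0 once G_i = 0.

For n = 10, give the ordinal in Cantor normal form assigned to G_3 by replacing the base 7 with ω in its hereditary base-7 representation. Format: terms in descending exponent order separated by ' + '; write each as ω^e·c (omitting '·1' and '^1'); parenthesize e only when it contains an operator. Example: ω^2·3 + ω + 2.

10 —HB4→ 2·4 + 2 —bump→ 2·5 + 2 = 12 —(−1)→ 11
11 —HB5→ 2·5 + 1 —bump→ 2·6 + 1 = 13 —(−1)→ 12
12 —HB6→ 2·6 —bump→ 2·7 = 14 —(−1)→ 13
13 —HB7→ 7 + 6 —bump→ 8 + 6 = 14 —(−1)→ 13

ω + 6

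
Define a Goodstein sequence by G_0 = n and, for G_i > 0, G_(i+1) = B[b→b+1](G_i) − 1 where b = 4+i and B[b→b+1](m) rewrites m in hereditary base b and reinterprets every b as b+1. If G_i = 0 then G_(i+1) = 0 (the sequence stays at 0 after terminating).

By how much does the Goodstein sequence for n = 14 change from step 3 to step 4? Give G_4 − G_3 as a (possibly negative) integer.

[0] 14 ≡ 3·4 + 2 (base 4). Lift 5: 17. −1: 16.
[1] 16 ≡ 3·5 + 1 (base 5). Lift 6: 19. −1: 18.
[2] 18 ≡ 3·6 (base 6). Lift 7: 21. −1: 20.
[3] 20 ≡ 2·7 + 6 (base 7). Lift 8: 22. −1: 21.

1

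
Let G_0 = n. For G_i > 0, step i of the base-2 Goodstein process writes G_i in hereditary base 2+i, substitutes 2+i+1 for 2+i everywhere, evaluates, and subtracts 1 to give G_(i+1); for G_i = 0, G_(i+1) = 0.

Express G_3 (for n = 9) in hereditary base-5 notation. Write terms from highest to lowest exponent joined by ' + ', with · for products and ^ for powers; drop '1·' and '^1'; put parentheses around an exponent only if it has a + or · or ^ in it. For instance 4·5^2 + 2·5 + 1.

[0] 9 ≡ 2^(2 + 1) + 1 (base 2). Lift 3: 82. −1: 81.
[1] 81 ≡ 3^(3 + 1) (base 3). Lift 4: 1024. −1: 1023.
[2] 1023 ≡ 3·4^4 + 3·4^3 + 3·4^2 + 3·4 + 3 (base 4). Lift 5: 9843. −1: 9842.
[3] 9842 ≡ 3·5^5 + 3·5^3 + 3·5^2 + 3·5 + 2 (base 5). Lift 6: 140744. −1: 140743.

3·5^5 + 3·5^3 + 3·5^2 + 3·5 + 2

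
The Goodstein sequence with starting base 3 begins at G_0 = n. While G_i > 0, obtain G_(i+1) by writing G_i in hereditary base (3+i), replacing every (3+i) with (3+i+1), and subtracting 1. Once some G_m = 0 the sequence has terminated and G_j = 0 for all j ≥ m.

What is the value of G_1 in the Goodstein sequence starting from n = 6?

7

base 3: 6 = 2·3; at 4: 2·4 = 8; next = 7
base 4: 7 = 4 + 3; at 5: 5 + 3 = 8; next = 7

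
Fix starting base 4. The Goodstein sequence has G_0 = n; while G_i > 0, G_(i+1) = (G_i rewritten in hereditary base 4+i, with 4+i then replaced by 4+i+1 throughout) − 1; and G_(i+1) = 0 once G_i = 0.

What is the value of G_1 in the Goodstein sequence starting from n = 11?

12

i=0: 11 = 2·4 + 3 (b=4); 4→5: 2·5 + 3 = 13; 13−1 = 12
i=1: 12 = 2·5 + 2 (b=5); 5→6: 2·6 + 2 = 14; 14−1 = 13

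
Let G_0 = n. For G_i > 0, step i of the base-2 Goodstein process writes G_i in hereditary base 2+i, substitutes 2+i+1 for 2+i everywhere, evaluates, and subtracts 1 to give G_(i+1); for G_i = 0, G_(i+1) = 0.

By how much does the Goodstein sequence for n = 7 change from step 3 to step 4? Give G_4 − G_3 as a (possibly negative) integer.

43530

i=0: 7 = 2^2 + 2 + 1 (b=2); 2→3: 3^3 + 3 + 1 = 31; 31−1 = 30
i=1: 30 = 3^3 + 3 (b=3); 3→4: 4^4 + 4 = 260; 260−1 = 259
i=2: 259 = 4^4 + 3 (b=4); 4→5: 5^5 + 3 = 3128; 3128−1 = 3127
i=3: 3127 = 5^5 + 2 (b=5); 5→6: 6^6 + 2 = 46658; 46658−1 = 46657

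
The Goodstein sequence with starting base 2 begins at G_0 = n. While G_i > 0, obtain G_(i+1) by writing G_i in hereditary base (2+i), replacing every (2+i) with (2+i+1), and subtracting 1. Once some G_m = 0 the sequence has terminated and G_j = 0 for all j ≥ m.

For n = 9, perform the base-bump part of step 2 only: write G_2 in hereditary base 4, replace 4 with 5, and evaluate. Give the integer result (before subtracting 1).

9843

base 2: 9 = 2^(2 + 1) + 1; at 3: 3^(3 + 1) + 1 = 82; next = 81
base 3: 81 = 3^(3 + 1); at 4: 4^(4 + 1) = 1024; next = 1023
base 4: 1023 = 3·4^4 + 3·4^3 + 3·4^2 + 3·4 + 3; at 5: 3·5^5 + 3·5^3 + 3·5^2 + 3·5 + 3 = 9843; next = 9842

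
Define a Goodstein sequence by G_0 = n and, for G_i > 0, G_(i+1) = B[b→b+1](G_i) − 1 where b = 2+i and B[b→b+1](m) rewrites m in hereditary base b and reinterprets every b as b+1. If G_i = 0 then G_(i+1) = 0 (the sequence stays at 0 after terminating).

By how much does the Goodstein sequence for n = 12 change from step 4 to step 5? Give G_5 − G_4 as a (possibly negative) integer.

5484891

[0] 12 ≡ 2^(2 + 1) + 2^2 (base 2). Lift 3: 108. −1: 107.
[1] 107 ≡ 3^(3 + 1) + 2·3^2 + 2·3 + 2 (base 3). Lift 4: 1066. −1: 1065.
[2] 1065 ≡ 4^(4 + 1) + 2·4^2 + 2·4 + 1 (base 4). Lift 5: 15686. −1: 15685.
[3] 15685 ≡ 5^(5 + 1) + 2·5^2 + 2·5 (base 5). Lift 6: 280020. −1: 280019.
[4] 280019 ≡ 6^(6 + 1) + 2·6^2 + 6 + 5 (base 6). Lift 7: 5764911. −1: 5764910.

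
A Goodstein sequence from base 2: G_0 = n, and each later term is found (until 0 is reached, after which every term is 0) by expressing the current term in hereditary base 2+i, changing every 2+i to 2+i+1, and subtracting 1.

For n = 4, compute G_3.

step 0: 4 = 2^2; sub 3 for 2: 3^3; = 27; G_1 = 27−1 = 26
step 1: 26 = 2·3^2 + 2·3 + 2; sub 4 for 3: 2·4^2 + 2·4 + 2; = 42; G_2 = 42−1 = 41
step 2: 41 = 2·4^2 + 2·4 + 1; sub 5 for 4: 2·5^2 + 2·5 + 1; = 61; G_3 = 61−1 = 60

60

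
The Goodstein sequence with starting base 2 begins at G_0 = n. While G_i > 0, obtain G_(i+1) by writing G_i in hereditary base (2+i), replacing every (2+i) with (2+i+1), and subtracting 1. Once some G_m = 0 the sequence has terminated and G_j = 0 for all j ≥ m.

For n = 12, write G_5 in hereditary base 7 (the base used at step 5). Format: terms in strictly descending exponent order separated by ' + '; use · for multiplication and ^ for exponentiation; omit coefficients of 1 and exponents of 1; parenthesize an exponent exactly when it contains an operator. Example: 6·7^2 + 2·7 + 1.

7^(7 + 1) + 2·7^2 + 7 + 4

12 —HB2→ 2^(2 + 1) + 2^2 —bump→ 3^(3 + 1) + 3^3 = 108 —(−1)→ 107
107 —HB3→ 3^(3 + 1) + 2·3^2 + 2·3 + 2 —bump→ 4^(4 + 1) + 2·4^2 + 2·4 + 2 = 1066 —(−1)→ 1065
1065 —HB4→ 4^(4 + 1) + 2·4^2 + 2·4 + 1 —bump→ 5^(5 + 1) + 2·5^2 + 2·5 + 1 = 15686 —(−1)→ 15685
15685 —HB5→ 5^(5 + 1) + 2·5^2 + 2·5 —bump→ 6^(6 + 1) + 2·6^2 + 2·6 = 280020 —(−1)→ 280019
280019 —HB6→ 6^(6 + 1) + 2·6^2 + 6 + 5 —bump→ 7^(7 + 1) + 2·7^2 + 7 + 5 = 5764911 —(−1)→ 5764910
5764910 —HB7→ 7^(7 + 1) + 2·7^2 + 7 + 4 —bump→ 8^(8 + 1) + 2·8^2 + 8 + 4 = 134217868 —(−1)→ 134217867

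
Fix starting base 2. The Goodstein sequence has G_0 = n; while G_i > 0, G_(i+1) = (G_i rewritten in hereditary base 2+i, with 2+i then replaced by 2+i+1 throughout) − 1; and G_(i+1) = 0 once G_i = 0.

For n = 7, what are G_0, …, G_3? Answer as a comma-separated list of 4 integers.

7, 30, 259, 3127

G_0=7  [base 2] 2^2 + 2 + 1  →[2↦3]→  3^3 + 3 + 1 = 31  −1 ⇒ G_1=30
G_1=30  [base 3] 3^3 + 3  →[3↦4]→  4^4 + 4 = 260  −1 ⇒ G_2=259
G_2=259  [base 4] 4^4 + 3  →[4↦5]→  5^5 + 3 = 3128  −1 ⇒ G_3=3127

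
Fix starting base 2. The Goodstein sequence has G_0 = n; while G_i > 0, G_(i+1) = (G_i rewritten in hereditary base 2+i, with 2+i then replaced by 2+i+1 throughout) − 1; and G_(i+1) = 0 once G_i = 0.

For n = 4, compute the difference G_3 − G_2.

G_0 = 4. HB_2(4) = 2^2. Bump = 27. G_1 = 26.
G_1 = 26. HB_3(26) = 2·3^2 + 2·3 + 2. Bump = 42. G_2 = 41.
G_2 = 41. HB_4(41) = 2·4^2 + 2·4 + 1. Bump = 61. G_3 = 60.

19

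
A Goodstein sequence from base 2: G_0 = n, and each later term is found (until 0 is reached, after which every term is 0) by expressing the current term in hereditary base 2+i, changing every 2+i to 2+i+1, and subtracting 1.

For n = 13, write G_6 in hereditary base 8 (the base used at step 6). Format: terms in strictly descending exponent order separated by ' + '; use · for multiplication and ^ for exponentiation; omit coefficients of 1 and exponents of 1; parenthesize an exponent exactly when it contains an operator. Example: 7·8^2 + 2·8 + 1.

8^(8 + 1) + 3·8^3 + 3·8^2 + 2·8 + 7

i=0: 13 = 2^(2 + 1) + 2^2 + 1 (b=2); 2→3: 3^(3 + 1) + 3^3 + 1 = 109; 109−1 = 108
i=1: 108 = 3^(3 + 1) + 3^3 (b=3); 3→4: 4^(4 + 1) + 4^4 = 1280; 1280−1 = 1279
i=2: 1279 = 4^(4 + 1) + 3·4^3 + 3·4^2 + 3·4 + 3 (b=4); 4→5: 5^(5 + 1) + 3·5^3 + 3·5^2 + 3·5 + 3 = 16093; 16093−1 = 16092
i=3: 16092 = 5^(5 + 1) + 3·5^3 + 3·5^2 + 3·5 + 2 (b=5); 5→6: 6^(6 + 1) + 3·6^3 + 3·6^2 + 3·6 + 2 = 280712; 280712−1 = 280711
i=4: 280711 = 6^(6 + 1) + 3·6^3 + 3·6^2 + 3·6 + 1 (b=6); 6→7: 7^(7 + 1) + 3·7^3 + 3·7^2 + 3·7 + 1 = 5765999; 5765999−1 = 5765998
i=5: 5765998 = 7^(7 + 1) + 3·7^3 + 3·7^2 + 3·7 (b=7); 7→8: 8^(8 + 1) + 3·8^3 + 3·8^2 + 3·8 = 134219480; 134219480−1 = 134219479
i=6: 134219479 = 8^(8 + 1) + 3·8^3 + 3·8^2 + 2·8 + 7 (b=8); 8→9: 9^(9 + 1) + 3·9^3 + 3·9^2 + 2·9 + 7 = 3486786856; 3486786856−1 = 3486786855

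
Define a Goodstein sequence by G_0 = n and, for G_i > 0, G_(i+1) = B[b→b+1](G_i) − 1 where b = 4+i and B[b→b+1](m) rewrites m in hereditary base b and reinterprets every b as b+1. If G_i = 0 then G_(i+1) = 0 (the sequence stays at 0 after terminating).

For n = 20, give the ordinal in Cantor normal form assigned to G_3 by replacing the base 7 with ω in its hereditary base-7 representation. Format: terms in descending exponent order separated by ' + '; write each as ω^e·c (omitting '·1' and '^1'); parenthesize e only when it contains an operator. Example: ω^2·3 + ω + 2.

i=0: 20 = 4^2 + 4 (b=4); 4→5: 5^2 + 5 = 30; 30−1 = 29
i=1: 29 = 5^2 + 4 (b=5); 5→6: 6^2 + 4 = 40; 40−1 = 39
i=2: 39 = 6^2 + 3 (b=6); 6→7: 7^2 + 3 = 52; 52−1 = 51

ω^2 + 2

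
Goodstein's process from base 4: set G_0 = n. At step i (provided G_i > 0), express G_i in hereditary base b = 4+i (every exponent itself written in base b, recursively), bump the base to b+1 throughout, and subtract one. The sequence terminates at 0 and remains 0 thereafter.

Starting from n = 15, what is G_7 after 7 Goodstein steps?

26

i=0: 15 = 3·4 + 3 (b=4); 4→5: 3·5 + 3 = 18; 18−1 = 17
i=1: 17 = 3·5 + 2 (b=5); 5→6: 3·6 + 2 = 20; 20−1 = 19
i=2: 19 = 3·6 + 1 (b=6); 6→7: 3·7 + 1 = 22; 22−1 = 21
i=3: 21 = 3·7 (b=7); 7→8: 3·8 = 24; 24−1 = 23
i=4: 23 = 2·8 + 7 (b=8); 8→9: 2·9 + 7 = 25; 25−1 = 24
i=5: 24 = 2·9 + 6 (b=9); 9→10: 2·10 + 6 = 26; 26−1 = 25
i=6: 25 = 2·10 + 5 (b=10); 10→11: 2·11 + 5 = 27; 27−1 = 26
i=7: 26 = 2·11 + 4 (b=11); 11→12: 2·12 + 4 = 28; 28−1 = 27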